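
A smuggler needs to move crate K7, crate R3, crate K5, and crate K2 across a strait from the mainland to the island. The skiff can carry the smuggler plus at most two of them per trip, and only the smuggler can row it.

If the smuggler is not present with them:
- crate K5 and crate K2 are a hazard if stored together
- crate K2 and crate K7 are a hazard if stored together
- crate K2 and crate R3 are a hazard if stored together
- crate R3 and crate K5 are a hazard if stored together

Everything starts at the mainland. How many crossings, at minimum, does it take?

Counting alone: the smuggler can take at most 2 across per trip to the island, so moving all 4 needs at least 2 loaded trips out, with a return between consecutive ones — at least 3 crossings.
The safety rule pushes this higher. Following every safe sequence of crossings, the most of the 4 that can be at the island as the skiff arrives there on crossing 3 is 3 — never all 4.
So no plan with fewer than 5 crossings exists, and this one achieves 5:
1. Smuggler goes to the island with crate K2 and crate R3.  [the mainland: crate K5, crate K7 | the island: crate K2, crate R3]
2. Smuggler goes back to the mainland with crate R3.  [the mainland: crate K5, crate K7, crate R3 | the island: crate K2]
3. Smuggler goes to the island with crate K7 and crate R3.  [the mainland: crate K5 | the island: crate K2, crate K7, crate R3]
4. Smuggler goes back to the mainland with crate K2.  [the mainland: crate K2, crate K5 | the island: crate K7, crate R3]
5. Smuggler goes to the island with crate K2 and crate K5.  [the mainland: — | the island: crate K2, crate K5, crate K7, crate R3]

5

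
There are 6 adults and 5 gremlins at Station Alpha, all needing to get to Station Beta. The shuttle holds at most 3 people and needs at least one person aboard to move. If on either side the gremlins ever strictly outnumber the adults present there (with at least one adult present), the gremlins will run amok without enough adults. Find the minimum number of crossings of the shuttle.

9

Counting alone: each trip to Station Beta takes at most 3 across and each return brings at least 1 back, so after t trips out (and t−1 returns) at most 3t − (t−1) of the 11 are across; that first reaches 11 at t = 5, so at least 9 crossings are needed.
The plan below uses exactly 9 crossings, so it is optimal:
1. 3 gremlins → Station Beta.  (Station Alpha: 6A 2G; Station Beta: 0A 3G)
2. 1 gremlin ← Station Alpha.  (Station Alpha: 6A 3G; Station Beta: 0A 2G)
3. 3 adults → Station Beta.  (Station Alpha: 3A 3G; Station Beta: 3A 2G)
4. 1 adult ← Station Alpha.  (Station Alpha: 4A 3G; Station Beta: 2A 2G)
5. 2 adults and 1 gremlin → Station Beta.  (Station Alpha: 2A 2G; Station Beta: 4A 3G)
6. 1 adult ← Station Alpha.  (Station Alpha: 3A 2G; Station Beta: 3A 3G)
7. 2 adults and 1 gremlin → Station Beta.  (Station Alpha: 1A 1G; Station Beta: 5A 4G)
8. 1 adult ← Station Alpha.  (Station Alpha: 2A 1G; Station Beta: 4A 4G)
9. 2 adults and 1 gremlin → Station Beta.  (Station Alpha: 0A 0G; Station Beta: 6A 5G)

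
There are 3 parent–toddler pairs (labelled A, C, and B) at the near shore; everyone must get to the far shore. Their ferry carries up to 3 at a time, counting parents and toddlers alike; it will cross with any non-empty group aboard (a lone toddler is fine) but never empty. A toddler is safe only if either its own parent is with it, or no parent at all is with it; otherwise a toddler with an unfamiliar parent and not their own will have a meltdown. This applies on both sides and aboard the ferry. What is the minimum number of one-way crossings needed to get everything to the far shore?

5

Counting alone: each trip to the far shore takes at most 3 across and each return brings at least 1 back, so after t trips out (and t−1 returns) at most 3t − (t−1) of the 6 are across; that first reaches 6 at t = 3, so at least 5 crossings are needed.
The plan below uses exactly 5 crossings, so it is optimal:
1. parent A and toddler A cross → the far shore.
2. parent A crosses ← the near shore.
3. parent A, parent B, and parent C cross → the far shore.
4. toddler A crosses ← the near shore.
5. toddler A, toddler B, and toddler C cross → the far shore.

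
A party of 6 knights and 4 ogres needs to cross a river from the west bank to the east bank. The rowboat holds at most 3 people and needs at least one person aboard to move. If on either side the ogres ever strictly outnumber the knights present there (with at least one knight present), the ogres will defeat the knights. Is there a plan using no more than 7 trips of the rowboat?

Counting alone: each trip to the east bank takes at most 3 across and each return brings at least 1 back, so after t trips out (and t−1 returns) at most 3t − (t−1) of the 10 are across; that first reaches 10 at t = 5, so at least 9 crossings are needed.
Since 7 < 9, 7 crossings cannot be enough. (The shortest complete plan in fact takes 9:)
1. 2 ogres → the east bank.  (the west bank: 6K 2O; the east bank: 0K 2O)
2. 1 ogre ← the west bank.  (the west bank: 6K 3O; the east bank: 0K 1O)
3. 3 ogres → the east bank.  (the west bank: 6K 0O; the east bank: 0K 4O)
4. 1 ogre ← the west bank.  (the west bank: 6K 1O; the east bank: 0K 3O)
5. 3 knights → the east bank.  (the west bank: 3K 1O; the east bank: 3K 3O)
6. 1 ogre ← the west bank.  (the west bank: 3K 2O; the east bank: 3K 2O)
7. 1 knight and 2 ogres → the east bank.  (the west bank: 2K 0O; the east bank: 4K 4O)
8. 1 ogre ← the west bank.  (the west bank: 2K 1O; the east bank: 4K 3O)
9. 2 knights and 1 ogre → the east bank.  (the west bank: 0K 0O; the east bank: 6K 4O)

No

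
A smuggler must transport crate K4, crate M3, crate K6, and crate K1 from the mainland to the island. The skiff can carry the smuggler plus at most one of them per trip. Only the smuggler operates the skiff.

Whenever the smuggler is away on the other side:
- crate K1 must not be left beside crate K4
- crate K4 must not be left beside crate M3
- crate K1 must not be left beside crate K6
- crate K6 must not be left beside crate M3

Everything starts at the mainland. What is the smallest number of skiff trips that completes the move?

impossible

Whatever the first load, the items left behind include a forbidden pair without the smuggler. No opening move is safe, so no plan exists.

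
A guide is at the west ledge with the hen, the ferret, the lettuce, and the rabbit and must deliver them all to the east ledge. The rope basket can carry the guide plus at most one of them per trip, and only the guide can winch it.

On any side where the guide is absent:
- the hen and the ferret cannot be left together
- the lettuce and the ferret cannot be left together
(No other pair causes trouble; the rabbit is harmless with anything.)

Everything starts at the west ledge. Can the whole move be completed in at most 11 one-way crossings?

Yes

Yes — this plan uses 9 crossings (≤ 11):
1. Guide goes to the east ledge with the ferret.  [the west ledge: the hen, the lettuce, the rabbit | the east ledge: the ferret]
2. Guide goes back to the west ledge alone.  [the west ledge: the hen, the lettuce, the rabbit | the east ledge: the ferret]
3. Guide goes to the east ledge with the hen.  [the west ledge: the lettuce, the rabbit | the east ledge: the ferret, the hen]
4. Guide goes back to the west ledge with the ferret.  [the west ledge: the ferret, the lettuce, the rabbit | the east ledge: the hen]
5. Guide goes to the east ledge with the lettuce.  [the west ledge: the ferret, the rabbit | the east ledge: the hen, the lettuce]
6. Guide goes back to the west ledge alone.  [the west ledge: the ferret, the rabbit | the east ledge: the hen, the lettuce]
7. Guide goes to the east ledge with the rabbit.  [the west ledge: the ferret | the east ledge: the hen, the lettuce, the rabbit]
8. Guide goes back to the west ledge alone.  [the west ledge: the ferret | the east ledge: the hen, the lettuce, the rabbit]
9. Guide goes to the east ledge with the ferret.  [the west ledge: — | the east ledge: the ferret, the hen, the lettuce, the rabbit]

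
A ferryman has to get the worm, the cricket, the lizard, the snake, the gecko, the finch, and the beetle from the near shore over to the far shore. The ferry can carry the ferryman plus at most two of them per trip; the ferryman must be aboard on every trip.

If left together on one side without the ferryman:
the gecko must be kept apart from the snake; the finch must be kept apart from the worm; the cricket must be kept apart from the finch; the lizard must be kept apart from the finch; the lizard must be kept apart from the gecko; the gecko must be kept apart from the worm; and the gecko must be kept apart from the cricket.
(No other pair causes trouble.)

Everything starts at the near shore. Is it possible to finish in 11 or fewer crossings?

Yes

Yes — this plan uses 9 crossings (≤ 11):
1. Ferryman goes to the far shore with the finch and the gecko.
2. Ferryman goes back to the near shore alone.
3. Ferryman goes to the far shore with the beetle.
4. Ferryman goes back to the near shore alone.
5. Ferryman goes to the far shore with the cricket and the worm.
6. Ferryman goes back to the near shore with the finch and the gecko.
7. Ferryman goes to the far shore with the lizard and the snake.
8. Ferryman goes back to the near shore alone.
9. Ferryman goes to the far shore with the finch and the gecko.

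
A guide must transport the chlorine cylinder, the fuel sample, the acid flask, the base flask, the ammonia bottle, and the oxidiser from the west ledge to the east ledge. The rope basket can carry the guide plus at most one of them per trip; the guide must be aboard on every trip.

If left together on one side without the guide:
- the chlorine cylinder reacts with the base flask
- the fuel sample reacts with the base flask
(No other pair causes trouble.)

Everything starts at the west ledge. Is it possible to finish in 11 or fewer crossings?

No

Counting alone: the guide can take at most 1 across per trip to the east ledge, so moving all 6 needs at least 6 loaded trips out, with a return between consecutive ones — at least 11 crossings.
The safety rule pushes this higher. Following every safe sequence of crossings, the most of the 6 that can be at the east ledge as the rope basket arrives there on crossing 11 is 5 — never all 6.
So the move cannot be finished within 11 crossings. (The shortest complete plan takes 13:)
1. Guide goes to the east ledge with the base flask.
2. Guide goes back to the west ledge alone.
3. Guide goes to the east ledge with the chlorine cylinder.
4. Guide goes back to the west ledge with the base flask.
5. Guide goes to the east ledge with the fuel sample.
6. Guide goes back to the west ledge alone.
7. Guide goes to the east ledge with the acid flask.
8. Guide goes back to the west ledge alone.
9. Guide goes to the east ledge with the ammonia bottle.
10. Guide goes back to the west ledge alone.
11. Guide goes to the east ledge with the oxidiser.
12. Guide goes back to the west ledge alone.
13. Guide goes to the east ledge with the base flask.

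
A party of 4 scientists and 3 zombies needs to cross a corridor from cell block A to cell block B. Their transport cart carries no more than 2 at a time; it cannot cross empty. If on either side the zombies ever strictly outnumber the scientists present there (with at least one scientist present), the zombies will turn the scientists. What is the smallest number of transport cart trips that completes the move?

Counting alone: each trip to cell block B takes at most 2 across and each return brings at least 1 back, so after t trips out (and t−1 returns) at most 2t − (t−1) of the 7 are across; that first reaches 7 at t = 6, so at least 11 crossings are needed.
The plan below uses exactly 11 crossings, so it is optimal:
1. 2 zombies → cell block B.  (cell block A: 4S 1Z; cell block B: 0S 2Z)
2. 1 zombie ← cell block A.  (cell block A: 4S 2Z; cell block B: 0S 1Z)
3. 2 zombies → cell block B.  (cell block A: 4S 0Z; cell block B: 0S 3Z)
4. 1 zombie ← cell block A.  (cell block A: 4S 1Z; cell block B: 0S 2Z)
5. 2 scientists → cell block B.  (cell block A: 2S 1Z; cell block B: 2S 2Z)
6. 1 zombie ← cell block A.  (cell block A: 2S 2Z; cell block B: 2S 1Z)
7. 1 scientist and 1 zombie → cell block B.  (cell block A: 1S 1Z; cell block B: 3S 2Z)
8. 1 scientist ← cell block A.  (cell block A: 2S 1Z; cell block B: 2S 2Z)
9. 1 scientist and 1 zombie → cell block B.  (cell block A: 1S 0Z; cell block B: 3S 3Z)
10. 1 zombie ← cell block A.  (cell block A: 1S 1Z; cell block B: 3S 2Z)
11. 1 scientist and 1 zombie → cell block B.  (cell block A: 0S 0Z; cell block B: 4S 3Z)

11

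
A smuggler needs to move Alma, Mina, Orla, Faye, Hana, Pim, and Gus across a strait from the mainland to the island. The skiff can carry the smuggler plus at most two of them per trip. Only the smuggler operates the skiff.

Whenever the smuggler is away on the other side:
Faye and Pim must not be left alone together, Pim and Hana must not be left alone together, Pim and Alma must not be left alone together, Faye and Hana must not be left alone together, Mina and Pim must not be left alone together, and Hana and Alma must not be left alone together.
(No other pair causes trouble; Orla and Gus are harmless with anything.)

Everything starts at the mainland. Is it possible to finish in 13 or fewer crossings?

Yes — this plan uses 11 crossings (≤ 13):
1. Smuggler goes to the island with Hana and Pim.  [the mainland: Alma, Faye, Gus, Mina, Orla | the island: Hana, Pim]
2. Smuggler goes back to the mainland with Hana.  [the mainland: Alma, Faye, Gus, Hana, Mina, Orla | the island: Pim]
3. Smuggler goes to the island with Alma and Faye.  [the mainland: Gus, Hana, Mina, Orla | the island: Alma, Faye, Pim]
4. Smuggler goes back to the mainland with Pim.  [the mainland: Gus, Hana, Mina, Orla, Pim | the island: Alma, Faye]
5. Smuggler goes to the island with Hana and Mina.  [the mainland: Gus, Orla, Pim | the island: Alma, Faye, Hana, Mina]
6. Smuggler goes back to the mainland with Hana.  [the mainland: Gus, Hana, Orla, Pim | the island: Alma, Faye, Mina]
7. Smuggler goes to the island with Hana and Orla.  [the mainland: Gus, Pim | the island: Alma, Faye, Hana, Mina, Orla]
8. Smuggler goes back to the mainland with Hana.  [the mainland: Gus, Hana, Pim | the island: Alma, Faye, Mina, Orla]
9. Smuggler goes to the island with Gus and Hana.  [the mainland: Pim | the island: Alma, Faye, Gus, Hana, Mina, Orla]
10. Smuggler goes back to the mainland with Hana.  [the mainland: Hana, Pim | the island: Alma, Faye, Gus, Mina, Orla]
11. Smuggler goes to the island with Hana and Pim.  [the mainland: — | the island: Alma, Faye, Gus, Hana, Mina, Orla, Pim]

Yes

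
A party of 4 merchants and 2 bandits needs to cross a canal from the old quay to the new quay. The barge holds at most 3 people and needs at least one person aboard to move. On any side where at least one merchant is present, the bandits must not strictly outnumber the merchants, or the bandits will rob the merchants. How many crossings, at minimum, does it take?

Counting alone: each trip to the new quay takes at most 3 across and each return brings at least 1 back, so after t trips out (and t−1 returns) at most 3t − (t−1) of the 6 are across; that first reaches 6 at t = 3, so at least 5 crossings are needed.
The plan below uses exactly 5 crossings, so it is optimal:
1. 2 bandits → the new quay.  (the old quay: 4M 0B; the new quay: 0M 2B)
2. 1 bandit ← the old quay.  (the old quay: 4M 1B; the new quay: 0M 1B)
3. 2 merchants and 1 bandit → the new quay.  (the old quay: 2M 0B; the new quay: 2M 2B)
4. 1 bandit ← the old quay.  (the old quay: 2M 1B; the new quay: 2M 1B)
5. 2 merchants and 1 bandit → the new quay.  (the old quay: 0M 0B; the new quay: 4M 2B)

5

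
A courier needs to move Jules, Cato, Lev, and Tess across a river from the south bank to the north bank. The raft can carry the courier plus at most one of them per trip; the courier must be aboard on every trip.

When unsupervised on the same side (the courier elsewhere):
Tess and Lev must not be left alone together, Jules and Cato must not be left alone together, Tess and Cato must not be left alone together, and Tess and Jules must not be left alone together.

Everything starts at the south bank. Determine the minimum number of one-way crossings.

impossible

Whatever the first load, the items left behind include a forbidden pair without the courier. No opening move is safe, so no plan exists.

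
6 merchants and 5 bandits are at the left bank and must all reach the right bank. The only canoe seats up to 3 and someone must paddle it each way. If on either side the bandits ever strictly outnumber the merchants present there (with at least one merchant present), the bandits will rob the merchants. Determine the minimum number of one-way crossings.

9

Counting alone: each trip to the right bank takes at most 3 across and each return brings at least 1 back, so after t trips out (and t−1 returns) at most 3t − (t−1) of the 11 are across; that first reaches 11 at t = 5, so at least 9 crossings are needed.
The plan below uses exactly 9 crossings, so it is optimal:
1. 3 bandits → the right bank.  (the left bank: 6M 2B; the right bank: 0M 3B)
2. 1 bandit ← the left bank.  (the left bank: 6M 3B; the right bank: 0M 2B)
3. 3 merchants → the right bank.  (the left bank: 3M 3B; the right bank: 3M 2B)
4. 1 merchant ← the left bank.  (the left bank: 4M 3B; the right bank: 2M 2B)
5. 2 merchants and 1 bandit → the right bank.  (the left bank: 2M 2B; the right bank: 4M 3B)
6. 1 merchant ← the left bank.  (the left bank: 3M 2B; the right bank: 3M 3B)
7. 2 merchants and 1 bandit → the right bank.  (the left bank: 1M 1B; the right bank: 5M 4B)
8. 1 merchant ← the left bank.  (the left bank: 2M 1B; the right bank: 4M 4B)
9. 2 merchants and 1 bandit → the right bank.  (the left bank: 0M 0B; the right bank: 6M 5B)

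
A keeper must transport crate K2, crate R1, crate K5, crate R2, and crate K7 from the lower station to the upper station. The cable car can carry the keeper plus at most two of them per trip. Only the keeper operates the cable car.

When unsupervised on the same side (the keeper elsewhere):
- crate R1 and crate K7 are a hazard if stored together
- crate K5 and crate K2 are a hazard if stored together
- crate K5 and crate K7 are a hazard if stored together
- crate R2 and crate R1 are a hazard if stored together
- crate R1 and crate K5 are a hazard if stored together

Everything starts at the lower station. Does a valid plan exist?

Yes

1. Keeper goes to the upper station with crate K5 and crate R1.
2. Keeper goes back to the lower station with crate R1.
3. Keeper goes to the upper station with crate K2 and crate R1.
4. Keeper goes back to the lower station with crate K5.
5. Keeper goes to the upper station with crate K7 and crate R2.
6. Keeper goes back to the lower station with crate R1.
7. Keeper goes to the upper station with crate K5 and crate R1.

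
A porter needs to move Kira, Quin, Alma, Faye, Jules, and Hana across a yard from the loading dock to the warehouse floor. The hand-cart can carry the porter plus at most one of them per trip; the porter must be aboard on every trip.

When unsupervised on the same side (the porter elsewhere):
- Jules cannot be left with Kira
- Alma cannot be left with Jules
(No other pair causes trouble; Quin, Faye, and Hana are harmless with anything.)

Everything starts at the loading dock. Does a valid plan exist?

1. Porter goes to the warehouse floor with Jules.  [the loading dock: Alma, Faye, Hana, Kira, Quin | the warehouse floor: Jules]
2. Porter goes back to the loading dock alone.  [the loading dock: Alma, Faye, Hana, Kira, Quin | the warehouse floor: Jules]
3. Porter goes to the warehouse floor with Kira.  [the loading dock: Alma, Faye, Hana, Quin | the warehouse floor: Jules, Kira]
4. Porter goes back to the loading dock with Jules.  [the loading dock: Alma, Faye, Hana, Jules, Quin | the warehouse floor: Kira]
5. Porter goes to the warehouse floor with Alma.  [the loading dock: Faye, Hana, Jules, Quin | the warehouse floor: Alma, Kira]
6. Porter goes back to the loading dock alone.  [the loading dock: Faye, Hana, Jules, Quin | the warehouse floor: Alma, Kira]
7. Porter goes to the warehouse floor with Quin.  [the loading dock: Faye, Hana, Jules | the warehouse floor: Alma, Kira, Quin]
8. Porter goes back to the loading dock alone.  [the loading dock: Faye, Hana, Jules | the warehouse floor: Alma, Kira, Quin]
9. Porter goes to the warehouse floor with Faye.  [the loading dock: Hana, Jules | the warehouse floor: Alma, Faye, Kira, Quin]
10. Porter goes back to the loading dock alone.  [the loading dock: Hana, Jules | the warehouse floor: Alma, Faye, Kira, Quin]
11. Porter goes to the warehouse floor with Hana.  [the loading dock: Jules | the warehouse floor: Alma, Faye, Hana, Kira, Quin]
12. Porter goes back to the loading dock alone.  [the loading dock: Jules | the warehouse floor: Alma, Faye, Hana, Kira, Quin]
13. Porter goes to the warehouse floor with Jules.  [the loading dock: — | the warehouse floor: Alma, Faye, Hana, Jules, Kira, Quin]

Yes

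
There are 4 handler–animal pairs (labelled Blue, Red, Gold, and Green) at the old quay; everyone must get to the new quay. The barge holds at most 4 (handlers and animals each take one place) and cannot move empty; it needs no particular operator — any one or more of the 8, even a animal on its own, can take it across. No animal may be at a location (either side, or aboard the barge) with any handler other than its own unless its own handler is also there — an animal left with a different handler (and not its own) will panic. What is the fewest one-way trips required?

5

Counting alone: each trip to the new quay takes at most 4 across and each return brings at least 1 back, so after t trips out (and t−1 returns) at most 4t − (t−1) of the 8 are across; that first reaches 8 at t = 3, so at least 5 crossings are needed.
The plan below uses exactly 5 crossings, so it is optimal:
1. animal Blue and handler Blue cross → the new quay.
2. handler Blue crosses ← the old quay.
3. handler Blue, handler Gold, handler Green, and handler Red cross → the new quay.
4. animal Blue crosses ← the old quay.
5. animal Blue, animal Gold, animal Green, and animal Red cross → the new quay.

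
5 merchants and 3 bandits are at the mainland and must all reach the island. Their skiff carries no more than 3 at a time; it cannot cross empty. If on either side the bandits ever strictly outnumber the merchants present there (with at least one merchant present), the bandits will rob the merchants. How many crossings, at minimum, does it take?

Counting alone: each trip to the island takes at most 3 across and each return brings at least 1 back, so after t trips out (and t−1 returns) at most 3t − (t−1) of the 8 are across; that first reaches 8 at t = 4, so at least 7 crossings are needed.
The plan below uses exactly 7 crossings, so it is optimal:
1. 2 bandits → the island.  (the mainland: 5M 1B; the island: 0M 2B)
2. 1 bandit ← the mainland.  (the mainland: 5M 2B; the island: 0M 1B)
3. 2 merchants and 1 bandit → the island.  (the mainland: 3M 1B; the island: 2M 2B)
4. 1 bandit ← the mainland.  (the mainland: 3M 2B; the island: 2M 1B)
5. 1 merchant and 2 bandits → the island.  (the mainland: 2M 0B; the island: 3M 3B)
6. 1 bandit ← the mainland.  (the mainland: 2M 1B; the island: 3M 2B)
7. 2 merchants and 1 bandit → the island.  (the mainland: 0M 0B; the island: 5M 3B)

7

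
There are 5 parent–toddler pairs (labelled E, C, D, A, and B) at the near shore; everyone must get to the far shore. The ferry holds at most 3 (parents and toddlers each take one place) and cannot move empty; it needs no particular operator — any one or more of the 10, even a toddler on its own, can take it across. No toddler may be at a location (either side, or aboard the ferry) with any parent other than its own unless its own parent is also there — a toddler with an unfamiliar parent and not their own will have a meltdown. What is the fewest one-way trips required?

11

Counting alone: each trip to the far shore takes at most 3 across and each return brings at least 1 back, so after t trips out (and t−1 returns) at most 3t − (t−1) of the 10 are across; that first reaches 10 at t = 5, so at least 9 crossings are needed.
The safety rule pushes this higher. Following every safe sequence of crossings, the most of the 10 that can be at the far shore as the ferry arrives there on crossing 9 is 9 — never all 10.
So no plan with fewer than 11 crossings exists, and this one achieves 11:
1. parent E and toddler E cross → the far shore.
2. parent E crosses ← the near shore.
3. toddler A, toddler C, and toddler D cross → the far shore.
4. toddler E crosses ← the near shore.
5. parent A, parent C, and parent D cross → the far shore.
6. parent C and toddler C cross ← the near shore.
7. parent B, parent C, and parent E cross → the far shore.
8. toddler D crosses ← the near shore.
9. toddler C and toddler E cross → the far shore.
10. toddler E crosses ← the near shore.
11. toddler B, toddler D, and toddler E cross → the far shore.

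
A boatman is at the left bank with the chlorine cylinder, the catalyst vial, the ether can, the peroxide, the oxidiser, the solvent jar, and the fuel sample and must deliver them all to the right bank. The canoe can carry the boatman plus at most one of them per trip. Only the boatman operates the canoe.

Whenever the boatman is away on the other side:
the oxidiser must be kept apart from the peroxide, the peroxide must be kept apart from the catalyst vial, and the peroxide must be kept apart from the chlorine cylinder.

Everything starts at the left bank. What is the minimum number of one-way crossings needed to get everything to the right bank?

impossible

Following every safe sequence of crossings from the start, the most of the 7 that can be at the right bank as the canoe arrives there on crossings 1, 3, 5, 7, 9 is 1, 2, 3, 4, 5 respectively; the best ever achieved is 5 of 7.
From crossing 11 on, no configuration arises that was not already reachable earlier: only 72 distinct safe configurations (who is on which side, and where the canoe is) can ever be reached, none of them has everyone across, and every continuation just revisits them. So no valid plan exists.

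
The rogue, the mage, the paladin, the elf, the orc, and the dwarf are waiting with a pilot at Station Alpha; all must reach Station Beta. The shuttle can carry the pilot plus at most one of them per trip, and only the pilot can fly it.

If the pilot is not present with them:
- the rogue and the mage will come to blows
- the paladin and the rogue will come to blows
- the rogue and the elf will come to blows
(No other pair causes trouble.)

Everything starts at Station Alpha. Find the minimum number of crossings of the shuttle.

impossible

Following every safe sequence of crossings from the start, the most of the 6 that can be at Station Beta as the shuttle arrives there on crossings 1, 3, 5, 7 is 1, 2, 3, 4 respectively; the best ever achieved is 4 of 6.
From crossing 9 on, no configuration arises that was not already reachable earlier: only 36 distinct safe configurations (who is on which side, and where the shuttle is) can ever be reached, none of them has everyone across, and every continuation just revisits them. So no valid plan exists.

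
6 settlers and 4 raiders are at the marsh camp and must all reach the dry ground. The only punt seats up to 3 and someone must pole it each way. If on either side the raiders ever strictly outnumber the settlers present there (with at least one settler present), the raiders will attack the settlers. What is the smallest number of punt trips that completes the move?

Counting alone: each trip to the dry ground takes at most 3 across and each return brings at least 1 back, so after t trips out (and t−1 returns) at most 3t − (t−1) of the 10 are across; that first reaches 10 at t = 5, so at least 9 crossings are needed.
The plan below uses exactly 9 crossings, so it is optimal:
1. 2 raiders → the dry ground.  (the marsh camp: 6S 2R; the dry ground: 0S 2R)
2. 1 raider ← the marsh camp.  (the marsh camp: 6S 3R; the dry ground: 0S 1R)
3. 3 raiders → the dry ground.  (the marsh camp: 6S 0R; the dry ground: 0S 4R)
4. 1 raider ← the marsh camp.  (the marsh camp: 6S 1R; the dry ground: 0S 3R)
5. 3 settlers → the dry ground.  (the marsh camp: 3S 1R; the dry ground: 3S 3R)
6. 1 raider ← the marsh camp.  (the marsh camp: 3S 2R; the dry ground: 3S 2R)
7. 1 settler and 2 raiders → the dry ground.  (the marsh camp: 2S 0R; the dry ground: 4S 4R)
8. 1 raider ← the marsh camp.  (the marsh camp: 2S 1R; the dry ground: 4S 3R)
9. 2 settlers and 1 raider → the dry ground.  (the marsh camp: 0S 0R; the dry ground: 6S 4R)

9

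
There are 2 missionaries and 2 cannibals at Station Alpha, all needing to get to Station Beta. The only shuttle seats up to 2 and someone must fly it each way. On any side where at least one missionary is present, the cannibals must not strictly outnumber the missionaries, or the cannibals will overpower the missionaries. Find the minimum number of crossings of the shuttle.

5

Counting alone: each trip to Station Beta takes at most 2 across and each return brings at least 1 back, so after t trips out (and t−1 returns) at most 2t − (t−1) of the 4 are across; that first reaches 4 at t = 3, so at least 5 crossings are needed.
The plan below uses exactly 5 crossings, so it is optimal:
1. 2 cannibals → Station Beta.  (Station Alpha: 2M 0C; Station Beta: 0M 2C)
2. 1 cannibal ← Station Alpha.  (Station Alpha: 2M 1C; Station Beta: 0M 1C)
3. 2 missionaries → Station Beta.  (Station Alpha: 0M 1C; Station Beta: 2M 1C)
4. 1 cannibal ← Station Alpha.  (Station Alpha: 0M 2C; Station Beta: 2M 0C)
5. 2 cannibals → Station Beta.  (Station Alpha: 0M 0C; Station Beta: 2M 2C)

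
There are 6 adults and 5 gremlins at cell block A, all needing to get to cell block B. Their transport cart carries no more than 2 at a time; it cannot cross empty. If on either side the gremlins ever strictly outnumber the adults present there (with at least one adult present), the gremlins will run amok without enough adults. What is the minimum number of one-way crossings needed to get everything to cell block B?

19

Counting alone: each trip to cell block B takes at most 2 across and each return brings at least 1 back, so after t trips out (and t−1 returns) at most 2t − (t−1) of the 11 are across; that first reaches 11 at t = 10, so at least 19 crossings are needed.
The plan below uses exactly 19 crossings, so it is optimal:
1. 2 gremlins → cell block B.  (cell block A: 6A 3G; cell block B: 0A 2G)
2. 1 gremlin ← cell block A.  (cell block A: 6A 4G; cell block B: 0A 1G)
3. 2 gremlins → cell block B.  (cell block A: 6A 2G; cell block B: 0A 3G)
4. 1 gremlin ← cell block A.  (cell block A: 6A 3G; cell block B: 0A 2G)
5. 2 adults → cell block B.  (cell block A: 4A 3G; cell block B: 2A 2G)
6. 1 gremlin ← cell block A.  (cell block A: 4A 4G; cell block B: 2A 1G)
7. 1 adult and 1 gremlin → cell block B.  (cell block A: 3A 3G; cell block B: 3A 2G)
8. 1 adult ← cell block A.  (cell block A: 4A 3G; cell block B: 2A 2G)
9. 1 adult and 1 gremlin → cell block B.  (cell block A: 3A 2G; cell block B: 3A 3G)
10. 1 gremlin ← cell block A.  (cell block A: 3A 3G; cell block B: 3A 2G)
11. 1 adult and 1 gremlin → cell block B.  (cell block A: 2A 2G; cell block B: 4A 3G)
12. 1 adult ← cell block A.  (cell block A: 3A 2G; cell block B: 3A 3G)
13. 1 adult and 1 gremlin → cell block B.  (cell block A: 2A 1G; cell block B: 4A 4G)
14. 1 gremlin ← cell block A.  (cell block A: 2A 2G; cell block B: 4A 3G)
15. 1 adult and 1 gremlin → cell block B.  (cell block A: 1A 1G; cell block B: 5A 4G)
16. 1 adult ← cell block A.  (cell block A: 2A 1G; cell block B: 4A 4G)
17. 1 adult and 1 gremlin → cell block B.  (cell block A: 1A 0G; cell block B: 5A 5G)
18. 1 gremlin ← cell block A.  (cell block A: 1A 1G; cell block B: 5A 4G)
19. 1 adult and 1 gremlin → cell block B.  (cell block A: 0A 0G; cell block B: 6A 5G)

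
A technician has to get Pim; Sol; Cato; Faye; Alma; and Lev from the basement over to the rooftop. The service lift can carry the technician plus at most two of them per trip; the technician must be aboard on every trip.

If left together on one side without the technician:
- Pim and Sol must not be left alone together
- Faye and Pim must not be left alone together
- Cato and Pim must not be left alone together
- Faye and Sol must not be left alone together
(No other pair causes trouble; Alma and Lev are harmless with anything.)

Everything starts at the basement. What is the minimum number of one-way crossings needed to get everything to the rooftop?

9

Counting alone: the technician can take at most 2 across per trip to the rooftop, so moving all 6 needs at least 3 loaded trips out, with a return between consecutive ones — at least 5 crossings.
The safety rule pushes this higher. Following every safe sequence of crossings, the most of the 6 that can be at the rooftop as the service lift arrives there on crossings 5, 7 is 4, 5 respectively — never all 6.
So no plan with fewer than 9 crossings exists, and this one achieves 9:
1. Technician goes to the rooftop with Pim and Sol.  [the basement: Alma, Cato, Faye, Lev | the rooftop: Pim, Sol]
2. Technician goes back to the basement with Pim.  [the basement: Alma, Cato, Faye, Lev, Pim | the rooftop: Sol]
3. Technician goes to the rooftop with Cato and Pim.  [the basement: Alma, Faye, Lev | the rooftop: Cato, Pim, Sol]
4. Technician goes back to the basement with Pim.  [the basement: Alma, Faye, Lev, Pim | the rooftop: Cato, Sol]
5. Technician goes to the rooftop with Alma and Pim.  [the basement: Faye, Lev | the rooftop: Alma, Cato, Pim, Sol]
6. Technician goes back to the basement with Pim.  [the basement: Faye, Lev, Pim | the rooftop: Alma, Cato, Sol]
7. Technician goes to the rooftop with Lev and Pim.  [the basement: Faye | the rooftop: Alma, Cato, Lev, Pim, Sol]
8. Technician goes back to the basement with Pim.  [the basement: Faye, Pim | the rooftop: Alma, Cato, Lev, Sol]
9. Technician goes to the rooftop with Faye and Pim.  [the basement: — | the rooftop: Alma, Cato, Faye, Lev, Pim, Sol]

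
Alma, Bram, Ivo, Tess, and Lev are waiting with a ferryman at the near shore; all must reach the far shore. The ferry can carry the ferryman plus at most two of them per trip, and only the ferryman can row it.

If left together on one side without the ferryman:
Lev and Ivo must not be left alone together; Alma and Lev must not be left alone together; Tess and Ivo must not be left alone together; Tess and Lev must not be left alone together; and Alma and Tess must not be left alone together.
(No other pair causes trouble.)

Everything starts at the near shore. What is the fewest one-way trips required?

7

Counting alone: the ferryman can take at most 2 across per trip to the far shore, so moving all 5 needs at least 3 loaded trips out, with a return between consecutive ones — at least 5 crossings.
The safety rule pushes this higher. Following every safe sequence of crossings, the most of the 5 that can be at the far shore as the ferry arrives there on crossing 5 is 4 — never all 5.
So no plan with fewer than 7 crossings exists, and this one achieves 7:
1. Ferryman goes to the far shore with Lev and Tess.  [the near shore: Alma, Bram, Ivo | the far shore: Lev, Tess]
2. Ferryman goes back to the near shore with Tess.  [the near shore: Alma, Bram, Ivo, Tess | the far shore: Lev]
3. Ferryman goes to the far shore with Alma and Ivo.  [the near shore: Bram, Tess | the far shore: Alma, Ivo, Lev]
4. Ferryman goes back to the near shore with Lev.  [the near shore: Bram, Lev, Tess | the far shore: Alma, Ivo]
5. Ferryman goes to the far shore with Bram and Tess.  [the near shore: Lev | the far shore: Alma, Bram, Ivo, Tess]
6. Ferryman goes back to the near shore with Tess.  [the near shore: Lev, Tess | the far shore: Alma, Bram, Ivo]
7. Ferryman goes to the far shore with Lev and Tess.  [the near shore: — | the far shore: Alma, Bram, Ivo, Lev, Tess]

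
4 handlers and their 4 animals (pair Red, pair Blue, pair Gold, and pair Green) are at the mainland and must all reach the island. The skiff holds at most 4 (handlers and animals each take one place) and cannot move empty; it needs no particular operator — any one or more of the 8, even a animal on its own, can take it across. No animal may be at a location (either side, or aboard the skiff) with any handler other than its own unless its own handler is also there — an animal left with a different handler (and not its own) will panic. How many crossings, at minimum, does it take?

5

Counting alone: each trip to the island takes at most 4 across and each return brings at least 1 back, so after t trips out (and t−1 returns) at most 4t − (t−1) of the 8 are across; that first reaches 8 at t = 3, so at least 5 crossings are needed.
The plan below uses exactly 5 crossings, so it is optimal:
1. animal Red and handler Red cross → the island.
2. handler Red crosses ← the mainland.
3. handler Blue, handler Gold, handler Green, and handler Red cross → the island.
4. animal Red crosses ← the mainland.
5. animal Blue, animal Gold, animal Green, and animal Red cross → the island.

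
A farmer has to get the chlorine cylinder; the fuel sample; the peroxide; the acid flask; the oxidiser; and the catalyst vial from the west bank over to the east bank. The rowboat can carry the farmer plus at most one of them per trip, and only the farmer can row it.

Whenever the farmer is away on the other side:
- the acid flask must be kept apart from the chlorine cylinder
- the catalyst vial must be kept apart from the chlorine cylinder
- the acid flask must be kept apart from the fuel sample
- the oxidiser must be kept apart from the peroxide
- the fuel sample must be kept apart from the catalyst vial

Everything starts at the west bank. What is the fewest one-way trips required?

impossible

Whatever the first load, the items left behind include a forbidden pair without the farmer. No opening move is safe, so no plan exists.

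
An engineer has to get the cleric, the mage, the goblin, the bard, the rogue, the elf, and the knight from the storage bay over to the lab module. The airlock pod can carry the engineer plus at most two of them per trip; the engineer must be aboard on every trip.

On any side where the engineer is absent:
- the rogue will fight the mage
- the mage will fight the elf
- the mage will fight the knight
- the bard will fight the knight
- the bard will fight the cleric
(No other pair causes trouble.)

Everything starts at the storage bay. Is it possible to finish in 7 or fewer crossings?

No

Counting alone: the engineer can take at most 2 across per trip to the lab module, so moving all 7 needs at least 4 loaded trips out, with a return between consecutive ones — at least 7 crossings.
The safety rule pushes this higher. Following every safe sequence of crossings, the most of the 7 that can be at the lab module as the airlock pod arrives there on crossing 7 is 6 — never all 7.
So the move cannot be finished within 7 crossings. (The shortest complete plan takes 9:)
1. Engineer goes to the lab module with the bard and the mage.  [the storage bay: the cleric, the elf, the goblin, the knight, the rogue | the lab module: the bard, the mage]
2. Engineer goes back to the storage bay alone.  [the storage bay: the cleric, the elf, the goblin, the knight, the rogue | the lab module: the bard, the mage]
3. Engineer goes to the lab module with the cleric.  [the storage bay: the elf, the goblin, the knight, the rogue | the lab module: the bard, the cleric, the mage]
4. Engineer goes back to the storage bay with the bard.  [the storage bay: the bard, the elf, the goblin, the knight, the rogue | the lab module: the cleric, the mage]
5. Engineer goes to the lab module with the goblin and the knight.  [the storage bay: the bard, the elf, the rogue | the lab module: the cleric, the goblin, the knight, the mage]
6. Engineer goes back to the storage bay with the mage.  [the storage bay: the bard, the elf, the mage, the rogue | the lab module: the cleric, the goblin, the knight]
7. Engineer goes to the lab module with the elf and the rogue.  [the storage bay: the bard, the mage | the lab module: the cleric, the elf, the goblin, the knight, the rogue]
8. Engineer goes back to the storage bay alone.  [the storage bay: the bard, the mage | the lab module: the cleric, the elf, the goblin, the knight, the rogue]
9. Engineer goes to the lab module with the bard and the mage.  [the storage bay: — | the lab module: the bard, the cleric, the elf, the goblin, the knight, the mage, the rogue]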